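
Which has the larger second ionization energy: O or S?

After 1 electron has been removed, what remains? O⁺ still has 5 valence electrons; S⁺ still has 5 valence electrons.
All are still removing valence electrons, so compare the +1 ions as you would atoms: IE_2 generally rises across a period (higher Z_eff) and falls down a group (larger shell), subject to the usual subshell exceptions.
Valence configurations: O⁺ [He]2s²2p³, S⁺ [Ne]3s²3p³.
Tabulated IE_2 (kJ/mol): O 3388, S 2252.
Overall IE_2 order: S < O.

O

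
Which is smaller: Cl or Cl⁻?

Cl

Forming Cl⁻ adds 1 electron to Cl. More electron–electron repulsion in the same shell, with unchanged nuclear charge, lets the cloud expand.
An anion is larger than its parent atom: Cl⁻ > Cl.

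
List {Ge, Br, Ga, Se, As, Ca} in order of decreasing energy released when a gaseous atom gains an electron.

Br > Se > Ge > As > Ga > Ca

Ca is in period 4, group 2; Ga is in period 4, group 13; Ge is in period 4, group 14; As is in period 4, group 15; Se is in period 4, group 16; Br is in period 4, group 17.
Adding an electron releases more energy for atoms nearer the top right (short of the noble gases).
All lie in period 4; the across-period trend (electron affinity increases left to right) applies, with the exception below.
Note the exception: Ge has a higher electron affinity than As, contrary to the simple trend — adding an electron to As's half-filled 4p³ is unfavourable, so Ge (4p²) has the more exothermic EA.
Approximate values (kJ/mol): Ca 2, Ga 29, Ge 119, As 78, Se 195, Br 325.
So from highest to lowest: Br > Se > Ge > As > Ga > Ca.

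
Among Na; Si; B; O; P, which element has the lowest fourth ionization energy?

After 3 electrons have been removed, what remains? Na³⁺ is already 2 electrons into the core; Si³⁺ still has 1 valence electron; B³⁺ is the bare [He] core; O³⁺ still has 3 valence electrons; P³⁺ still has 2 valence electrons.
Core electrons are held far more tightly than valence electrons, so Na and B top the IE_4 order.
Valence configurations: Si³⁺ [Ne]3s¹, O³⁺ [He]2s²2p¹, P³⁺ [Ne]3s².
Approximate IE_4 values (kJ/mol): Na 9543, Si 4356, B 25026, O 7469, P 4964.
Putting it together, IE_4: Si < P < O < Na < B.

Si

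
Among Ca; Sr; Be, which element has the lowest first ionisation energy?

Sr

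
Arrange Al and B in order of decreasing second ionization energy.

B, Al

Consider each +1 ion: Al⁺ still has 2 valence electrons; B⁺ still has 2 valence electrons.
All are still removing valence electrons, so compare the +1 ions as you would atoms: IE_2 generally rises across a period (higher Z_eff) and falls down a group (larger shell), subject to the usual subshell exceptions.
Valence configurations: Al⁺ [Ne]3s², B⁺ [He]2s².
The numbers (kJ/mol): Al 1817, B 2427.
So the second ionization energies run Al < B.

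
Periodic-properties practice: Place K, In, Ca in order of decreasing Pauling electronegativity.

EN rises left→right (higher Z_eff, smaller atoms) and falls top→bottom (larger, more shielded atoms).
These span different periods and groups, so the two trends combine.
Ca > K: both are in period 4; the period trend gives Ca the larger value.
In > Ca: period and group pull opposite ways; the across-period shift dominates (1.78 vs 1.00).
Approximate values (Pauling): K 0.82, Ca 1.00, In 1.78.
So from highest to lowest: In > Ca > K.

In, Ca, K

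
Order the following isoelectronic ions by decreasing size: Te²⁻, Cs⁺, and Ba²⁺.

Te²⁻ > Cs⁺ > Ba²⁺

All of these have 54 electrons, so size is governed by nuclear charge alone: the more protons, the stronger the pull on the same electron cloud, and the smaller the ion.
Nuclear charges: Ba²⁺ (Z=56), Cs⁺ (Z=55), Te²⁻ (Z=52).
Largest to smallest: Te²⁻ > Cs⁺ > Ba²⁺.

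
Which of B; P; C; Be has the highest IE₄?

The fourth ionization energy removes an electron from the +3 ion. For each element: B³⁺ is the bare [He] core; P³⁺ still has 2 valence electrons; C³⁺ still has 1 valence electron; Be³⁺ is already 1 electron into the core.
Pulling an electron out of a noble-gas core costs far more than removing a remaining valence electron, so Be and B sit at the high end of IE_4.
Valence configurations: P³⁺ [Ne]3s², C³⁺ [He]2s¹.
Approximate IE_4 values (kJ/mol): B 25026, P 4964, C 6223, Be 21007.
Putting it together, IE_4: P < C < Be < B.

B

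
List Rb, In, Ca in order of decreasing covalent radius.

Rb > Ca > In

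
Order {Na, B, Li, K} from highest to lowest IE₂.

Li, Na, K, B

After 1 electron has been removed, what remains? Na⁺ is the bare [Ne] core; B⁺ still has 2 valence electrons; Li⁺ is the bare [He] core; K⁺ is the bare [Ar] core.
Breaking into a closed-shell core is much more expensive than removing a leftover valence electron — K, Na and Li have the largest IE_2 here.
Approximate IE_2 values (kJ/mol): Na 4562, B 2427, Li 7298, K 3052.
Overall IE_2 order: B < K < Na < Li.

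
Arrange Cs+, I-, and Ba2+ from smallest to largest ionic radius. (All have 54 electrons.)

Ba2+ < Cs+ < I-

All of these have 54 electrons, so size is governed by nuclear charge alone: the more protons, the stronger the pull on the same electron cloud, and the smaller the ion.
Nuclear charges: Ba2+ (Z=56), Cs+ (Z=55), I- (Z=53).
Smallest to largest: Ba2+ < Cs+ < I-.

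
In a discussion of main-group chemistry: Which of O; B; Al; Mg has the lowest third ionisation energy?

Al

After 2 electrons have been removed, what remains? O²⁺ still has 4 valence electrons; B²⁺ still has 1 valence electron; Al²⁺ still has 1 valence electron; Mg²⁺ is the bare [Ne] core.
Core electrons are held far more tightly than valence electrons, so Mg tops the IE_3 order.
Valence configurations: O²⁺ [He]2s²2p², B²⁺ [He]2s¹, Al²⁺ [Ne]3s¹.
Approximate IE_3 values (kJ/mol): O 5300, B 3660, Al 2745, Mg 7733.
Putting it together, IE_3: Al < B < O < Mg.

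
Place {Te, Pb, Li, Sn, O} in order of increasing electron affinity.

Pb, Li, Sn, O, Te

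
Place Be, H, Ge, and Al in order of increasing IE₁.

H is in period 1, group 1; Be is in period 2, group 2; Al is in period 3, group 13; Ge is in period 4, group 14.
IE₁ increases left→right with effective nuclear charge and decreases top→bottom as the valence shell moves farther out.
These sit on a diagonal, where the across-period and down-group effects partly cancel.
Ge > Al: period and group pull opposite ways; the across-period shift dominates (762 vs 578 kJ/mol).
Be > Ge: period and group pull opposite ways; the down-group shift dominates (900 vs 762 kJ/mol).
H > Be: period and group pull opposite ways; the down-group shift dominates (1312 vs 900 kJ/mol).
For reference (kJ/mol): H 1312, Be 900, Al 578, Ge 762.
So from lowest to highest: Al < Ge < Be < H.

Al < Ge < Be < H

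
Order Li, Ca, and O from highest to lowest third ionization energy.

Consider each +2 ion: Li²⁺ is already 1 electron into the core; Ca²⁺ is the bare [Ar] core; O²⁺ still has 4 valence electrons.
Usually core removal costs more than valence removal, but here the competition is close: a tightly held n=2 valence electron can cost more to remove than an n=3 core electron, so the actual values have to decide it.
Approximate IE_3 values (kJ/mol): Li 11815, Ca 4912, O 5300.
Hence IE_3: Ca < O < Li.

Li, O, Ca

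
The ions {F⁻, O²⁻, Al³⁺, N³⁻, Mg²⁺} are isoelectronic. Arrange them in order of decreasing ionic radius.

All of these have 10 electrons, so size is governed by nuclear charge alone: the more protons, the stronger the pull on the same electron cloud, and the smaller the ion.
Nuclear charges: Al³⁺ (Z=13), Mg²⁺ (Z=12), F⁻ (Z=9), O²⁻ (Z=8), N³⁻ (Z=7).
Largest to smallest: N³⁻ > O²⁻ > F⁻ > Mg²⁺ > Al³⁺.

N³⁻ > O²⁻ > F⁻ > Mg²⁺ > Al³⁺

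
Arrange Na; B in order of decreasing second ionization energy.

Consider each +1 ion: Na⁺ is the bare [Ne] core; B⁺ still has 2 valence electrons.
Breaking into a closed-shell core is much more expensive than removing a leftover valence electron — Na has the largest IE_2 here.
Tabulated IE_2 (kJ/mol): Na 4562, B 2427.
So the second ionization energies run B < Na.

Na > B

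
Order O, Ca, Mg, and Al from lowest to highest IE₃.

Al < Ca < O < Mg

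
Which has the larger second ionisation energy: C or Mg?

C

The second ionization energy removes an electron from the +1 ion. For each element: C⁺ still has 3 valence electrons; Mg⁺ still has 1 valence electron.
All are still removing valence electrons, so compare the +1 ions as you would atoms: IE_2 generally rises across a period (higher Z_eff) and falls down a group (larger shell), subject to the usual subshell exceptions.
Valence configurations: C⁺ [He]2s²2p¹, Mg⁺ [Ne]3s¹.
The numbers (kJ/mol): C 2353, Mg 1451.
Hence IE_2: Mg < C.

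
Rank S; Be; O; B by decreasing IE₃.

After 2 electrons have been removed, what remains? S²⁺ still has 4 valence electrons; Be²⁺ is the bare [He] core; O²⁺ still has 4 valence electrons; B²⁺ still has 1 valence electron.
Breaking into a closed-shell core is much more expensive than removing a leftover valence electron — Be has the largest IE_3 here.
Valence configurations: S²⁺ [Ne]3s²3p², O²⁺ [He]2s²2p², B²⁺ [He]2s¹.
Approximate IE_3 values (kJ/mol): S 3357, Be 14849, O 5300, B 3660.
Overall IE_3 order: S < B < O < Be.

Be, O, B, S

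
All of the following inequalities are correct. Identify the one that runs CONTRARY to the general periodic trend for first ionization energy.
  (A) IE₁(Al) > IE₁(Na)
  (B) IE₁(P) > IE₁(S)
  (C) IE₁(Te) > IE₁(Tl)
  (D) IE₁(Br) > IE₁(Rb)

The general trend: first ionization energy increases across a period and decreases down a group.
(A) Al (period 3, group 13) vs Na (period 3, group 1): the stated order agrees with the simple trend.
(B) P (period 3, group 15) vs S (period 3, group 16): the stated order contradicts the simple trend.
(C) Te (period 5, group 16) vs Tl (period 6, group 13): the stated order agrees with the simple trend.
(D) Br (period 4, group 17) vs Rb (period 5, group 1): the stated order agrees with the simple trend.
The exception is (B): S (3p⁴) ionizes more easily than half-filled P (3p³) because the paired 3p electron in S is pushed out by e⁻–e⁻ repulsion.

(B)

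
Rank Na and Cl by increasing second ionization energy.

IE_2 is the cost of taking one more electron from the +1 cation: Na⁺ is the bare [Ne] core; Cl⁺ still has 6 valence electrons.
Breaking into a closed-shell core is much more expensive than removing a leftover valence electron — Na has the largest IE_2 here.
Tabulated IE_2 (kJ/mol): Na 4562, Cl 2298.
Hence IE_2: Cl < Na.

Cl < Na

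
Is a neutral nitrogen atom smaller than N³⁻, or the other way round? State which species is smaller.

N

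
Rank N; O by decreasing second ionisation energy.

IE_2 is the cost of taking one more electron from the +1 cation: N⁺ still has 4 valence electrons; O⁺ still has 5 valence electrons.
All are still removing valence electrons, so compare the +1 ions as you would atoms: IE_2 generally rises across a period (higher Z_eff) and falls down a group (larger shell), subject to the usual subshell exceptions.
Valence configurations: N⁺ [He]2s²2p², O⁺ [He]2s²2p³.
Tabulated IE_2 (kJ/mol): N 2856, O 3388.
So the second ionization energies run N < O.

O > N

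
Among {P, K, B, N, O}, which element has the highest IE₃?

O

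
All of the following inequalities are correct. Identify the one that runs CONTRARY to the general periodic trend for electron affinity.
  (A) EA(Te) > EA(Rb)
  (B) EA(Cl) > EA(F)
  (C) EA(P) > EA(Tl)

(B)

The general trend: electron affinity increases across a period and decreases down a group.
(A) Te (period 5, group 16) vs Rb (period 5, group 1): the stated order agrees with the simple trend.
(B) Cl (period 3, group 17) vs F (period 2, group 17): the stated order contradicts the simple trend.
(C) P (period 3, group 15) vs Tl (period 6, group 13): the stated order agrees with the simple trend.
The exception is (B): F's small 2p subshell makes the incoming electron feel strong e⁻–e⁻ repulsion, so Cl actually releases more energy on gaining an electron.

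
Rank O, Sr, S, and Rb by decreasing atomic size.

O is in period 2, group 16; S is in period 3, group 16; Rb is in period 5, group 1; Sr is in period 5, group 2.
Across a period the added protons contract the valence shell; down a group each new principal shell makes the atom larger.
Here both period and group differ, so the two effects have to be weighed against each other.
S > O: S sits below O in group 16, so the down-group effect alone puts S larger.
Sr > S: relative to S, both the across-period and down-group shifts push Sr's atomic radius up.
Rb > Sr: Rb lies to the left of Sr in period 5, so the across-period effect alone puts Rb larger.
For reference (pm): O 63, S 103, Rb 210, Sr 185.
So from largest to smallest: Rb > Sr > S > O.

Rb, Sr, S, O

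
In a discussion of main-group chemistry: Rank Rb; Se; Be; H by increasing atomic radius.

Atomic radius shrinks across a period as nuclear charge pulls the same shell inward, and grows down a group as new shells are added.
Here both period and group differ, so the two effects have to be weighed against each other.
Be > H: period and group pull opposite ways; the down-group shift dominates (102 vs 32 pm).
Se > Be: period and group pull opposite ways; the down-group shift dominates (116 vs 102 pm).
Rb > Se: relative to Se, both the across-period and down-group shifts push Rb's atomic radius up.
Tabulated atomic radius (pm): H 32, Be 102, Se 116, Rb 210.
So from smallest to largest: H < Be < Se < Rb.

H, Be, Se, Rb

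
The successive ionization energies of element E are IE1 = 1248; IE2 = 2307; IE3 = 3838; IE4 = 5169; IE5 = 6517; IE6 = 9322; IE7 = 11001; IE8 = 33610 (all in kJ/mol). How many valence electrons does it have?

7

Look for the largest jump between consecutive ionization energies: IE8/IE7 ≈ 3.1, far larger than any earlier ratio.
That jump marks the point where a core electron is being removed. So the atom has 7 valence electrons.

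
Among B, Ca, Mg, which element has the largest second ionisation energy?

B

Consider each +1 ion: B⁺ still has 2 valence electrons; Ca⁺ still has 1 valence electron; Mg⁺ still has 1 valence electron.
All are still removing valence electrons, so compare the +1 ions as you would atoms: IE_2 generally rises across a period (higher Z_eff) and falls down a group (larger shell), subject to the usual subshell exceptions.
Valence configurations: B⁺ [He]2s², Ca⁺ [Ar]4s¹, Mg⁺ [Ne]3s¹.
Approximate IE_2 values (kJ/mol): B 2427, Ca 1145, Mg 1451.
Hence IE_2: Ca < Mg < B.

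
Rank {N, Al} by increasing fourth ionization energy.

Consider each +3 ion: N³⁺ still has 2 valence electrons; Al³⁺ is the bare [Ne] core.
Core electrons are held far more tightly than valence electrons, so Al tops the IE_4 order.
The numbers (kJ/mol): N 7475, Al 11577.
Putting it together, IE_4: N < Al.

N, Al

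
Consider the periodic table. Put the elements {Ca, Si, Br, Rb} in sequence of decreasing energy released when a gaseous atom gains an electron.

Br > Si > Rb > Ca

Si is in period 3, group 14; Ca is in period 4, group 2; Br is in period 4, group 17; Rb is in period 5, group 1.
EA tends to increase across a period and decrease down a group, though the pattern is less regular than for IE or radius.
Here both period and group differ, so the two effects have to be weighed against each other.
Rb > Ca: this pair runs against the simple trend — see the exception note.
Si > Rb: relative to Rb, both the across-period and down-group shifts push Si's electron affinity up.
Br > Si: period and group pull opposite ways; the across-period shift dominates (325 vs 134 kJ/mol).
Note the exception: Rb has a higher electron affinity than Ca, contrary to the simple trend — adding an electron to Ca (ns²) has to open a new, higher-energy np subshell, which is unfavourable.
Tabulated electron affinity (kJ/mol): Si 134, Ca 2, Br 325, Rb 47.
So from highest to lowest: Br > Si > Rb > Ca.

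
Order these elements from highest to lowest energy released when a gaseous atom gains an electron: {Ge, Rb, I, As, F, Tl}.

F, I, Ge, As, Rb, Tl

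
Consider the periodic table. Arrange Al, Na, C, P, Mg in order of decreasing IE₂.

The second ionization energy removes an electron from the +1 ion. For each element: Al⁺ still has 2 valence electrons; Na⁺ is the bare [Ne] core; C⁺ still has 3 valence electrons; P⁺ still has 4 valence electrons; Mg⁺ still has 1 valence electron.
Core electrons are held far more tightly than valence electrons, so Na tops the IE_2 order.
Valence configurations: Al⁺ [Ne]3s², C⁺ [He]2s²2p¹, P⁺ [Ne]3s²3p², Mg⁺ [Ne]3s¹.
Approximate IE_2 values (kJ/mol): Al 1817, Na 4562, C 2353, P 1907, Mg 1451.
Putting it together, IE_2: Mg < Al < P < C < Na.

Na, C, P, Al, Mg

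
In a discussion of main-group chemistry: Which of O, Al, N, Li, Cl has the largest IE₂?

After 1 electron has been removed, what remains? O⁺ still has 5 valence electrons; Al⁺ still has 2 valence electrons; N⁺ still has 4 valence electrons; Li⁺ is the bare [He] core; Cl⁺ still has 6 valence electrons.
Core electrons are held far more tightly than valence electrons, so Li tops the IE_2 order.
Valence configurations: O⁺ [He]2s²2p³, Al⁺ [Ne]3s², N⁺ [He]2s²2p², Cl⁺ [Ne]3s²3p⁴.
The numbers (kJ/mol): O 3388, Al 1817, N 2856, Li 7298, Cl 2298.
Putting it together, IE_2: Al < Cl < N < O < Li.

Li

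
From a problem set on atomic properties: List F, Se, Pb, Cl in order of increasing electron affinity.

Pb < Se < F < Cl

Atoms with high Z_eff and room in the valence shell (especially the halogens) have the most exothermic electron affinities.
Here both period and group differ, so the two effects have to be weighed against each other.
Se > Pb: both effects reinforce here, so Se is clearly the higher of the two.
F > Se: both effects reinforce here, so F is clearly the higher of the two.
Cl > F: this pair runs against the simple trend — see the exception note.
Note the exception: Cl has a higher electron affinity than F, contrary to the simple trend — F's small 2p subshell makes the incoming electron feel strong e⁻–e⁻ repulsion, so Cl actually releases more energy on gaining an electron.
Tabulated electron affinity (kJ/mol): F 328, Cl 349, Se 195, Pb 35.
So from lowest to highest: Pb < Se < F < Cl.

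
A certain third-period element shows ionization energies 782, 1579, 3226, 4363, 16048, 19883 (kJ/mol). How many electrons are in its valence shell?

Look for the largest jump between consecutive ionization energies: IE5/IE4 ≈ 3.7, far larger than any earlier ratio.
That jump marks the point where a core electron is being removed. So the atom has 4 valence electrons.

4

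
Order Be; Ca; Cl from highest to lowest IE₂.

Cl > Be > Ca

IE_2 is the cost of taking one more electron from the +1 cation: Be⁺ still has 1 valence electron; Ca⁺ still has 1 valence electron; Cl⁺ still has 6 valence electrons.
All are still removing valence electrons, so compare the +1 ions as you would atoms: IE_2 generally rises across a period (higher Z_eff) and falls down a group (larger shell), subject to the usual subshell exceptions.
Valence configurations: Be⁺ [He]2s¹, Ca⁺ [Ar]4s¹, Cl⁺ [Ne]3s²3p⁴.
Tabulated IE_2 (kJ/mol): Be 1757, Ca 1145, Cl 2298.
Hence IE_2: Ca < Be < Cl.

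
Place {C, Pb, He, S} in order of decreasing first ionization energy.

IE₁ increases left→right with effective nuclear charge and decreases top→bottom as the valence shell moves farther out.
Neither a single period nor a single group — weigh both effects.
S > Pb: both effects reinforce here, so S is clearly the higher of the two.
C > S: the two effects oppose for this pair; the down-group effect wins (1086 vs 1000 kJ/mol).
He > C: both effects reinforce here, so He is clearly the higher of the two.
Approximate values (kJ/mol): He 2372, C 1086, S 1000, Pb 716.
So from highest to lowest: He > C > S > Pb.

He > C > S > Pb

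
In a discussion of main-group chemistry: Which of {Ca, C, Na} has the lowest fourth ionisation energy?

C

After 3 electrons have been removed, what remains? Ca³⁺ is already 1 electron into the core; C³⁺ still has 1 valence electron; Na³⁺ is already 2 electrons into the core.
Pulling an electron out of a noble-gas core costs far more than removing a remaining valence electron, so Ca and Na sit at the high end of IE_4.
The numbers (kJ/mol): Ca 6491, C 6223, Na 9543.
Hence IE_4: C < Ca < Na.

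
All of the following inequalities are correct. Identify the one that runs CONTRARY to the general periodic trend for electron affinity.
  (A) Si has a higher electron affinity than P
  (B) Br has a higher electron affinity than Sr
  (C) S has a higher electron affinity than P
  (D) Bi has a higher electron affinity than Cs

The general trend: electron affinity increases across a period and decreases down a group.
(A) Si (period 3, group 14) vs P (period 3, group 15): the stated order contradicts the simple trend.
(B) Br (period 4, group 17) vs Sr (period 5, group 2): the stated order agrees with the simple trend.
(C) S (period 3, group 16) vs P (period 3, group 15): the stated order agrees with the simple trend.
(D) Bi (period 6, group 15) vs Cs (period 6, group 1): the stated order agrees with the simple trend.
The exception is (A): adding an electron to P's half-filled 3p³ is unfavourable, so Si (3p²) has the more exothermic EA.

(A)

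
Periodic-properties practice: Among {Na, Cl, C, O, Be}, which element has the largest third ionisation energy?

Consider each +2 ion: Na²⁺ is already 1 electron into the core; Cl²⁺ still has 5 valence electrons; C²⁺ still has 2 valence electrons; O²⁺ still has 4 valence electrons; Be²⁺ is the bare [He] core.
Pulling an electron out of a noble-gas core costs far more than removing a remaining valence electron, so Na and Be sit at the high end of IE_3.
Valence configurations: Cl²⁺ [Ne]3s²3p³, C²⁺ [He]2s², O²⁺ [He]2s²2p².
Approximate IE_3 values (kJ/mol): Na 6910, Cl 3822, C 4620, O 5300, Be 14849.
Hence IE_3: Cl < C < O < Na < Be.

Be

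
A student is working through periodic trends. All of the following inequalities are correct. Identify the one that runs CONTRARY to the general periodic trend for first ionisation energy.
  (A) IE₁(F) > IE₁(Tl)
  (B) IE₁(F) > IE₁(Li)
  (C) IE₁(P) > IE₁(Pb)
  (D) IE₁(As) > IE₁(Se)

The general trend: first ionisation energy increases across a period and decreases down a group.
(A) F (period 2, group 17) vs Tl (period 6, group 13): the stated order agrees with the simple trend.
(B) F (period 2, group 17) vs Li (period 2, group 1): the stated order agrees with the simple trend.
(C) P (period 3, group 15) vs Pb (period 6, group 14): the stated order agrees with the simple trend.
(D) As (period 4, group 15) vs Se (period 4, group 16): the stated order contradicts the simple trend.
The exception is (D): Se (4p⁴) ionizes more easily than half-filled As (4p³).

(D)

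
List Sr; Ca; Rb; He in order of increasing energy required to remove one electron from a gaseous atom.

Rb, Sr, Ca, He

Removing the outermost electron gets harder across a period and easier down a group.
Neither a single period nor a single group — weigh both effects.
Sr > Rb: both are in period 5; the period trend gives Sr the larger value.
Ca > Sr: Ca sits above Sr in group 2, so the down-group effect alone puts Ca higher.
He > Ca: both effects reinforce here, so He is clearly the higher of the two.
Approximate values (kJ/mol): He 2372, Ca 590, Rb 403, Sr 550.
So from lowest to highest: Rb < Sr < Ca < He.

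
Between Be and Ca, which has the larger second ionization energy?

Consider each +1 ion: Be⁺ still has 1 valence electron; Ca⁺ still has 1 valence electron.
All are still removing valence electrons, so compare the +1 ions as you would atoms: IE_2 generally rises across a period (higher Z_eff) and falls down a group (larger shell), subject to the usual subshell exceptions.
Valence configurations: Be⁺ [He]2s¹, Ca⁺ [Ar]4s¹.
Approximate IE_2 values (kJ/mol): Be 1757, Ca 1145.
So the second ionization energies run Ca < Be.

Be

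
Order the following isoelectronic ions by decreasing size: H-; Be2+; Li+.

H- > Li+ > Be2+

All of these have 2 electrons, so size is governed by nuclear charge alone: the more protons, the stronger the pull on the same electron cloud, and the smaller the ion.
Nuclear charges: Be2+ (Z=4), Li+ (Z=3), H- (Z=1).
Largest to smallest: H- > Li+ > Be2+.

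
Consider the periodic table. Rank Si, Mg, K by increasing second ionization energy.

IE_2 is the cost of taking one more electron from the +1 cation: Si⁺ still has 3 valence electrons; Mg⁺ still has 1 valence electron; K⁺ is the bare [Ar] core.
Core electrons are held far more tightly than valence electrons, so K tops the IE_2 order.
Valence configurations: Si⁺ [Ne]3s²3p¹, Mg⁺ [Ne]3s¹.
The numbers (kJ/mol): Si 1577, Mg 1451, K 3052.
Putting it together, IE_2: Mg < Si < K.

Mg < Si < K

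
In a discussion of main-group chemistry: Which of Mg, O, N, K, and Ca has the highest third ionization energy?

Mg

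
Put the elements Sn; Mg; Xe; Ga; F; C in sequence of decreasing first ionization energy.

F > Xe > C > Mg > Sn > Ga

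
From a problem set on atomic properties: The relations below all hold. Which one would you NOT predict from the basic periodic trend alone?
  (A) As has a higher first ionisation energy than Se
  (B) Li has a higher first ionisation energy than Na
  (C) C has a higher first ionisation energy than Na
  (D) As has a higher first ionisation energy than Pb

(A)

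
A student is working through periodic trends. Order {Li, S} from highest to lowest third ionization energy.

Li > S

IE_3 is the cost of taking one more electron from the +2 cation: Li²⁺ is already 1 electron into the core; S²⁺ still has 4 valence electrons.
Breaking into a closed-shell core is much more expensive than removing a leftover valence electron — Li has the largest IE_3 here.
The numbers (kJ/mol): Li 11815, S 3357.
Overall IE_3 order: S < Li.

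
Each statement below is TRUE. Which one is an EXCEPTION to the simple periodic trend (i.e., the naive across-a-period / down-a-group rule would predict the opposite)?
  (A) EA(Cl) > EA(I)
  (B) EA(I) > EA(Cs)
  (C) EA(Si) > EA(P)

(C)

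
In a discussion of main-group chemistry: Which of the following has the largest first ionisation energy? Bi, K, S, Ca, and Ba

S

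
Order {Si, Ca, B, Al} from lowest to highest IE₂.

Ca < Si < Al < B

After 1 electron has been removed, what remains? Si⁺ still has 3 valence electrons; Ca⁺ still has 1 valence electron; B⁺ still has 2 valence electrons; Al⁺ still has 2 valence electrons.
All are still removing valence electrons, so compare the +1 ions as you would atoms: IE_2 generally rises across a period (higher Z_eff) and falls down a group (larger shell), subject to the usual subshell exceptions.
Valence configurations: Si⁺ [Ne]3s²3p¹, Ca⁺ [Ar]4s¹, B⁺ [He]2s², Al⁺ [Ne]3s².
Si⁺ loses a lone 3p electron whereas Al⁺ must break into a filled 3s² pair, so IE_2(Al) > IE_2(Si) even though Si has the higher nuclear charge.
Approximate IE_2 values (kJ/mol): Si 1577, Ca 1145, B 2427, Al 1817.
So the second ionization energies run Ca < Si < Al < B.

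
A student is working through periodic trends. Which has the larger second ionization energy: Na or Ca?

IE_2 is the cost of taking one more electron from the +1 cation: Na⁺ is the bare [Ne] core; Ca⁺ still has 1 valence electron.
Pulling an electron out of a noble-gas core costs far more than removing a remaining valence electron, so Na sits at the high end of IE_2.
The numbers (kJ/mol): Na 4562, Ca 1145.
Overall IE_2 order: Ca < Na.

Na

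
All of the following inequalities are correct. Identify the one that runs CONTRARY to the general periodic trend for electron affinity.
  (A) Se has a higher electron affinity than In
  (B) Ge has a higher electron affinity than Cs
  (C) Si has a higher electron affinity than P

The general trend: electron affinity increases across a period and decreases down a group.
(A) Se (period 4, group 16) vs In (period 5, group 13): the stated order agrees with the simple trend.
(B) Ge (period 4, group 14) vs Cs (period 6, group 1): the stated order agrees with the simple trend.
(C) Si (period 3, group 14) vs P (period 3, group 15): the stated order contradicts the simple trend.
The exception is (C): adding an electron to P's half-filled 3p³ is unfavourable, so Si (3p²) has the more exothermic EA.

(C)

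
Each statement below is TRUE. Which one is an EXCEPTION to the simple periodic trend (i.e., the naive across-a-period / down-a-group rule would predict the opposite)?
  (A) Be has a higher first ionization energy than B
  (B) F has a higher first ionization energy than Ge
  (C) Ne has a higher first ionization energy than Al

(A)

The general trend: first ionization energy increases across a period and decreases down a group.
(A) Be (period 2, group 2) vs B (period 2, group 13): the stated order contradicts the simple trend.
(B) F (period 2, group 17) vs Ge (period 4, group 14): the stated order agrees with the simple trend.
(C) Ne (period 2, group 18) vs Al (period 3, group 13): the stated order agrees with the simple trend.
The exception is (A): removing B's lone 2p electron is easier than breaking Be's filled 2s².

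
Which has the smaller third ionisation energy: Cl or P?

The third ionization energy removes an electron from the +2 ion. For each element: Cl²⁺ still has 5 valence electrons; P²⁺ still has 3 valence electrons.
All are still removing valence electrons, so compare the +2 ions as you would atoms: IE_3 generally rises across a period (higher Z_eff) and falls down a group (larger shell), subject to the usual subshell exceptions.
Valence configurations: Cl²⁺ [Ne]3s²3p³, P²⁺ [Ne]3s²3p¹.
Approximate IE_3 values (kJ/mol): Cl 3822, P 2914.
Hence IE_3: P < Cl.

P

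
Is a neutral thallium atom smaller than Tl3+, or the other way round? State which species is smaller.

Tl3+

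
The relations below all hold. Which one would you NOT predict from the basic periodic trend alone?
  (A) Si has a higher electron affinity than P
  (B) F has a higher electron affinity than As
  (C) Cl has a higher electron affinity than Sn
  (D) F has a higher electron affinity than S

(A)

The general trend: electron affinity increases across a period and decreases down a group.
(A) Si (period 3, group 14) vs P (period 3, group 15): the stated order contradicts the simple trend.
(B) F (period 2, group 17) vs As (period 4, group 15): the stated order agrees with the simple trend.
(C) Cl (period 3, group 17) vs Sn (period 5, group 14): the stated order agrees with the simple trend.
(D) F (period 2, group 17) vs S (period 3, group 16): the stated order agrees with the simple trend.
The exception is (A): adding an electron to P's half-filled 3p³ is unfavourable, so Si (3p²) has the more exothermic EA.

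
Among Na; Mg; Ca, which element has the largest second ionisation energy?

IE_2 is the cost of taking one more electron from the +1 cation: Na⁺ is the bare [Ne] core; Mg⁺ still has 1 valence electron; Ca⁺ still has 1 valence electron.
Core electrons are held far more tightly than valence electrons, so Na tops the IE_2 order.
Valence configurations: Mg⁺ [Ne]3s¹, Ca⁺ [Ar]4s¹.
Tabulated IE_2 (kJ/mol): Na 4562, Mg 1451, Ca 1145.
Hence IE_2: Ca < Mg < Na.

Na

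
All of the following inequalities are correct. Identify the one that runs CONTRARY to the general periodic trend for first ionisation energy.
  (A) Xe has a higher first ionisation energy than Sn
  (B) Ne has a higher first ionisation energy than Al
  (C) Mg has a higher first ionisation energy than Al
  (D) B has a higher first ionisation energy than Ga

(C)

The general trend: first ionisation energy increases across a period and decreases down a group.
(A) Xe (period 5, group 18) vs Sn (period 5, group 14): the stated order agrees with the simple trend.
(B) Ne (period 2, group 18) vs Al (period 3, group 13): the stated order agrees with the simple trend.
(C) Mg (period 3, group 2) vs Al (period 3, group 13): the stated order contradicts the simple trend.
(D) B (period 2, group 13) vs Ga (period 4, group 13): the stated order agrees with the simple trend.
The exception is (C): Al's single 3p electron is easier to remove than one from Mg's filled 3s².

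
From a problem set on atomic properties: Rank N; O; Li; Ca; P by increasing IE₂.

Ca < P < N < O < Li

Consider each +1 ion: N⁺ still has 4 valence electrons; O⁺ still has 5 valence electrons; Li⁺ is the bare [He] core; Ca⁺ still has 1 valence electron; P⁺ still has 4 valence electrons.
Core electrons are held far more tightly than valence electrons, so Li tops the IE_2 order.
Valence configurations: N⁺ [He]2s²2p², O⁺ [He]2s²2p³, Ca⁺ [Ar]4s¹, P⁺ [Ne]3s²3p².
Tabulated IE_2 (kJ/mol): N 2856, O 3388, Li 7298, Ca 1145, P 1907.
Hence IE_2: Ca < P < N < O < Li.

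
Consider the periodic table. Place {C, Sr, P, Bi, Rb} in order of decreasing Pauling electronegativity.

C is in period 2, group 14; P is in period 3, group 15; Rb is in period 5, group 1; Sr is in period 5, group 2; Bi is in period 6, group 15.
Electronegativity increases across a period and decreases down a group, tracking effective nuclear charge and atomic size.
These span different periods and groups, so the two trends combine.
Sr > Rb: Sr lies to the right of Rb in period 5, so the across-period effect alone puts Sr higher.
Bi > Sr: period and group pull opposite ways; the across-period shift dominates (2.02 vs 0.95).
P > Bi: P sits above Bi in group 15, so the down-group effect alone puts P higher.
C > P: the two effects oppose for this pair; the down-group effect wins (2.55 vs 2.19).
Tabulated electronegativity (Pauling): C 2.55, P 2.19, Rb 0.82, Sr 0.95, Bi 2.02.
So from highest to lowest: C > P > Bi > Sr > Rb.

C > P > Bi > Sr > Rb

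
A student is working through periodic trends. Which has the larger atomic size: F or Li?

Atomic radius shrinks across a period as nuclear charge pulls the same shell inward, and grows down a group as new shells are added.
All lie in period 2, so atomic radius increases right to left.
So Li has the larger atomic size (Li > F).

Li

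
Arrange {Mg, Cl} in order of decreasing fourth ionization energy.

Mg > Cl

Consider each +3 ion: Mg³⁺ is already 1 electron into the core; Cl³⁺ still has 4 valence electrons.
Breaking into a closed-shell core is much more expensive than removing a leftover valence electron — Mg has the largest IE_4 here.
Approximate IE_4 values (kJ/mol): Mg 10543, Cl 5159.
Putting it together, IE_4: Cl < Mg.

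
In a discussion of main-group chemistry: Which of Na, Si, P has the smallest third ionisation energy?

IE_3 is the cost of taking one more electron from the +2 cation: Na²⁺ is already 1 electron into the core; Si²⁺ still has 2 valence electrons; P²⁺ still has 3 valence electrons.
Breaking into a closed-shell core is much more expensive than removing a leftover valence electron — Na has the largest IE_3 here.
Valence configurations: Si²⁺ [Ne]3s², P²⁺ [Ne]3s²3p¹.
P²⁺ loses a lone 3p electron whereas Si²⁺ must break into a filled 3s² pair, so IE_3(Si) > IE_3(P) even though P has the higher nuclear charge.
Tabulated IE_3 (kJ/mol): Na 6910, Si 3232, P 2914.
Hence IE_3: P < Si < Na.

P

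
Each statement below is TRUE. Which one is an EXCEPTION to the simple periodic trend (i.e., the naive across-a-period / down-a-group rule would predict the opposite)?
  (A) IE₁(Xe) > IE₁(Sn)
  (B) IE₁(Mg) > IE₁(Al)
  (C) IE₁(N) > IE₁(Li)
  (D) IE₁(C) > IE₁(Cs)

The general trend: first ionization energy increases across a period and decreases down a group.
(A) Xe (period 5, group 18) vs Sn (period 5, group 14): the stated order agrees with the simple trend.
(B) Mg (period 3, group 2) vs Al (period 3, group 13): the stated order contradicts the simple trend.
(C) N (period 2, group 15) vs Li (period 2, group 1): the stated order agrees with the simple trend.
(D) C (period 2, group 14) vs Cs (period 6, group 1): the stated order agrees with the simple trend.
The exception is (B): Al's single 3p electron is easier to remove than one from Mg's filled 3s².

(B)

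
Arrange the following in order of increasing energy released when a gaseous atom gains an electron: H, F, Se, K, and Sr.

Sr, K, H, Se, F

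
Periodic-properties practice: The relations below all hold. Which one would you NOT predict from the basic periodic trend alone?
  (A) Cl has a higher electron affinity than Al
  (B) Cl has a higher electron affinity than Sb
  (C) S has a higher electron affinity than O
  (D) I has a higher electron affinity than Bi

(C)

The general trend: electron affinity increases across a period and decreases down a group.
(A) Cl (period 3, group 17) vs Al (period 3, group 13): the stated order agrees with the simple trend.
(B) Cl (period 3, group 17) vs Sb (period 5, group 15): the stated order agrees with the simple trend.
(C) S (period 3, group 16) vs O (period 2, group 16): the stated order contradicts the simple trend.
(D) I (period 5, group 17) vs Bi (period 6, group 15): the stated order agrees with the simple trend.
The exception is (C): the compact 2p subshell of O repels the added electron more than S's larger 3p does.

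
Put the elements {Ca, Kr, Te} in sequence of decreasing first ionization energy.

Kr, Te, Ca

Ca is in period 4, group 2; Kr is in period 4, group 18; Te is in period 5, group 16.
IE₁ increases left→right with effective nuclear charge and decreases top→bottom as the valence shell moves farther out.
Here both period and group differ, so the two effects have to be weighed against each other.
Te > Ca: the two effects oppose for this pair; the across-period effect wins (869 vs 590 kJ/mol).
Kr > Te: relative to Te, both the across-period and down-group shifts push Kr's first ionization energy up.
Approximate values (kJ/mol): Ca 590, Kr 1351, Te 869.
So from highest to lowest: Kr > Te > Ca.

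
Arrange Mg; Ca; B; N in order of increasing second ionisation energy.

Ca < Mg < B < N

Consider each +1 ion: Mg⁺ still has 1 valence electron; Ca⁺ still has 1 valence electron; B⁺ still has 2 valence electrons; N⁺ still has 4 valence electrons.
All are still removing valence electrons, so compare the +1 ions as you would atoms: IE_2 generally rises across a period (higher Z_eff) and falls down a group (larger shell), subject to the usual subshell exceptions.
Valence configurations: Mg⁺ [Ne]3s¹, Ca⁺ [Ar]4s¹, B⁺ [He]2s², N⁺ [He]2s²2p².
The numbers (kJ/mol): Mg 1451, Ca 1145, B 2427, N 2856.
Hence IE_2: Ca < Mg < B < N.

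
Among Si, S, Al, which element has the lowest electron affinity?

Atoms with high Z_eff and room in the valence shell (especially the halogens) have the most exothermic electron affinities.
All lie in period 3, so electron affinity increases left to right.
The lowest electron affinity among these belongs to Al.

Al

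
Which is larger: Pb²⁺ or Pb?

Forming Pb²⁺ removes 2 electrons from Pb. Fewer electrons for the same nuclear charge means less shielding and a higher Z_eff on the remaining electrons.
A cation is smaller than its parent atom: Pb²⁺ < Pb.

Pb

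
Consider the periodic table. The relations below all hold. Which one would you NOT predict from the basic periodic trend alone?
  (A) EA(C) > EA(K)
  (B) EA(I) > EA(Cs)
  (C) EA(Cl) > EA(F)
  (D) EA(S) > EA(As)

(C)

The general trend: electron affinity increases across a period and decreases down a group.
(A) C (period 2, group 14) vs K (period 4, group 1): the stated order agrees with the simple trend.
(B) I (period 5, group 17) vs Cs (period 6, group 1): the stated order agrees with the simple trend.
(C) Cl (period 3, group 17) vs F (period 2, group 17): the stated order contradicts the simple trend.
(D) S (period 3, group 16) vs As (period 4, group 15): the stated order agrees with the simple trend.
The exception is (C): F's small 2p subshell makes the incoming electron feel strong e⁻–e⁻ repulsion, so Cl actually releases more energy on gaining an electron.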